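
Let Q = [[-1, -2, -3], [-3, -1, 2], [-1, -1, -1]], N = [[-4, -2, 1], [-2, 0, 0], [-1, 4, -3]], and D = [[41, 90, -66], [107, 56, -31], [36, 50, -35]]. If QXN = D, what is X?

Isolating X: multiply by Q⁻¹ from the left and N⁻¹ from the right, so X = Q⁻¹DN⁻¹.
det Q = 1; the adjugate gives Q⁻¹ = [[3, 1, -7], [-5, -2, 11], [2, 1, -5]].
N has determinant 4; N⁻¹ = [[0, -1/2, 0], [-3/2, 13/4, -1/2], [-2, 9/2, -1]].
Q⁻¹D = [[-22, -24, 16], [-23, -12, 7], [9, -14, 12]].
X = (Q⁻¹D)N⁻¹ = [[4, 5, -4], [4, 4, -1], [-3, 4, -5]].

X = [[4, 5, -4], [4, 4, -1], [-3, 4, -5]]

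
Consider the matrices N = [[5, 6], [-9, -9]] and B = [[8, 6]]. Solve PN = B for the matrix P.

P = [[-2, -2]]

N is on the right of P, so right-multiply by N⁻¹: P = BN⁻¹.
N has determinant 9; N⁻¹ = [[-1, -2/3], [1, 5/9]].
P = BN⁻¹ = [[8, 6]] · [[-1, -2/3], [1, 5/9]] = [[-2, -2]].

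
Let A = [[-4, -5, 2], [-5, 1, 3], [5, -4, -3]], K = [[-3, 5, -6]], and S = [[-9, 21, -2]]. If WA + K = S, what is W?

W = [[-1, -1, -3]]

WA = S − K = [[-6, 16, 4]].
A is on the right of W, so right-multiply by A⁻¹: W = (S − K)A⁻¹.
A has determinant -6; A⁻¹ = [[-3/2, 23/6, 17/6], [0, -1/3, -1/3], [-5/2, 41/6, 29/6]].
W = (S − K)A⁻¹ = [[-1, -1, -3]].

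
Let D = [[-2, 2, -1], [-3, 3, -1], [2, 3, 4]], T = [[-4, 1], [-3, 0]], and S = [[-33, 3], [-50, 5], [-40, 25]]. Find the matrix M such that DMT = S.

M = [[3, -5], [5, -2], [1, -1]]

Isolating M: multiply by D⁻¹ from the left and T⁻¹ from the right, so M = D⁻¹ST⁻¹.
D has determinant 5; D⁻¹ = [[3, -11/5, 1/5], [2, -6/5, 1/5], [-3, 2, 0]].
det T = 3, so T⁻¹ = [[0, -1/3], [1, -4/3]].
D⁻¹S = [[3, 3], [-14, 5], [-1, 1]].
M = (D⁻¹S)T⁻¹ = [[3, -5], [5, -2], [1, -1]].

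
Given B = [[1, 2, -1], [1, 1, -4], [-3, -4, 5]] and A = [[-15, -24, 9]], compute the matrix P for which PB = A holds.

B is on the right of P, so right-multiply by B⁻¹: P = AB⁻¹.
B has determinant 4; B⁻¹ = [[-11/4, -3/2, -7/4], [7/4, 1/2, 3/4], [-1/4, -1/2, -1/4]].
P = AB⁻¹ = [[-15, -24, 9]] · [[-11/4, -3/2, -7/4], [7/4, 1/2, 3/4], [-1/4, -1/2, -1/4]] = [[-3, 6, 6]].

P = [[-3, 6, 6]]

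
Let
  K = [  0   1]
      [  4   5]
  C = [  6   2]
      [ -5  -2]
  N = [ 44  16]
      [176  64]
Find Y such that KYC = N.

Y = [[-1, 1], [4, -4]]

Left-multiply by K⁻¹ and right-multiply by C⁻¹: Y = K⁻¹NC⁻¹.
K has determinant -4; K⁻¹ = [[-5/4, 1/4], [1, 0]].
C has determinant -2; C⁻¹ = [[1, 1], [-5/2, -3]].
K⁻¹N = [[-11, -4], [44, 16]].
Y = (K⁻¹N)C⁻¹ = [[-1, 1], [4, -4]].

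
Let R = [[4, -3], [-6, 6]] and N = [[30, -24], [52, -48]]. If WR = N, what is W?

Right-multiplying both sides by R⁻¹ gives W = NR⁻¹.
det R = 6, so R⁻¹ = [[1, 1/2], [1, 2/3]].
W = NR⁻¹ = [[30, -24], [52, -48]] · [[1, 1/2], [1, 2/3]] = [[6, -1], [4, -6]].

W = [[6, -1], [4, -6]]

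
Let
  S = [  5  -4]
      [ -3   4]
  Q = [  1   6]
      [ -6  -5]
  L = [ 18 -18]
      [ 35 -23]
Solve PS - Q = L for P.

P = [[5, 2], [4, -3]]

PS = L + Q = [[19, -12], [29, -28]].
Since S sits to the right of P, P = (L + Q)S⁻¹.
S has determinant 8; S⁻¹ = [[1/2, 1/2], [3/8, 5/8]].
P = (L + Q)S⁻¹ = [[5, 2], [4, -3]].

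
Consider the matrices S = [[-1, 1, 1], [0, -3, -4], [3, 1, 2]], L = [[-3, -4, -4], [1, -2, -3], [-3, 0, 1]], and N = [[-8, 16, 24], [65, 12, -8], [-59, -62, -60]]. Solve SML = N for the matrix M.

M = [[2, 5, 3], [1, -4, 0], [1, 1, 3]]

M = S⁻¹NL⁻¹ (apply S⁻¹ on the left and L⁻¹ on the right).
S has determinant -1; S⁻¹ = [[2, 1, 1], [12, 5, 4], [-9, -4, -3]].
det L = -2, so L⁻¹ = [[1, -2, -2], [-4, 15/2, 13/2], [3, -6, -5]].
S⁻¹N = [[-10, -18, -20], [-7, 4, 8], [-11, -6, -4]].
M = (S⁻¹N)L⁻¹ = [[2, 5, 3], [1, -4, 0], [1, 1, 3]].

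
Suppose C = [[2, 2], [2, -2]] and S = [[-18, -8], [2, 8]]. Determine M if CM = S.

M = [[-4, 0], [-5, -4]]

Since C multiplies M on the left, M = C⁻¹S.
det C = -8, so C⁻¹ = [[1/4, 1/4], [1/4, -1/4]].
M = C⁻¹S = [[1/4, 1/4], [1/4, -1/4]] · [[-18, -8], [2, 8]] = [[-4, 0], [-5, -4]].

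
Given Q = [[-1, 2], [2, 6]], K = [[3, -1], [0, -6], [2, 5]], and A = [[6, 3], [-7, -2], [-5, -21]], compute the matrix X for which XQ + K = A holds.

XQ = A − K = [[3, 4], [-7, 4], [-7, -26]].
Since Q sits to the right of X, X = (A − K)Q⁻¹.
Q has determinant -10; Q⁻¹ = [[-3/5, 1/5], [1/5, 1/10]].
X = (A − K)Q⁻¹ = [[-1, 1], [5, -1], [-1, -4]].

X = [[-1, 1], [5, -1], [-1, -4]]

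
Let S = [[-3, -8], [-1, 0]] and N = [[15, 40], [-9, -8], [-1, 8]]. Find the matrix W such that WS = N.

Right-multiplying both sides by S⁻¹ gives W = NS⁻¹.
S has determinant -8; S⁻¹ = [[0, -1], [-1/8, 3/8]].
W = NS⁻¹ = [[15, 40], [-9, -8], [-1, 8]] · [[0, -1], [-1/8, 3/8]] = [[-5, 0], [1, 6], [-1, 4]].

W = [[-5, 0], [1, 6], [-1, 4]]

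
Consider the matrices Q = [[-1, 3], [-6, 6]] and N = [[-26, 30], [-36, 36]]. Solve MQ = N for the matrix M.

Right-multiplying both sides by Q⁻¹ gives M = NQ⁻¹.
Q has determinant 12; Q⁻¹ = [[1/2, -1/4], [1/2, -1/12]].
M = NQ⁻¹ = [[-26, 30], [-36, 36]] · [[1/2, -1/4], [1/2, -1/12]] = [[2, 4], [0, 6]].

M = [[2, 4], [0, 6]]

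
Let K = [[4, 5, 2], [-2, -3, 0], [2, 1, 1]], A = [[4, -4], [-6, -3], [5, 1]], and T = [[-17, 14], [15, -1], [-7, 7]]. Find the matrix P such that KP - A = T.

P = [[0, 5], [-3, -2], [1, 0]]

KP = T + A = [[-13, 10], [9, -4], [-2, 8]].
Since K multiplies P on the left, P = K⁻¹(T + A).
det K = 6; the adjugate gives K⁻¹ = [[-1/2, -1/2, 1], [1/3, 0, -2/3], [2/3, 1, -1/3]].
P = K⁻¹(T + A) = [[0, 5], [-3, -2], [1, 0]].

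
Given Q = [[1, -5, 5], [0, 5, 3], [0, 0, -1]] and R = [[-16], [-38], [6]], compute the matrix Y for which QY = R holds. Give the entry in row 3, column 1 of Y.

-6

Since Q multiplies Y on the left, Y = Q⁻¹R.
det Q = -5; the adjugate gives Q⁻¹ = [[1, 1, 8], [0, 1/5, 3/5], [0, 0, -1]].
Y = Q⁻¹R = [[1, 1, 8], [0, 1/5, 3/5], [0, 0, -1]] · [[-16], [-38], [6]] = [[-6], [-4], [-6]].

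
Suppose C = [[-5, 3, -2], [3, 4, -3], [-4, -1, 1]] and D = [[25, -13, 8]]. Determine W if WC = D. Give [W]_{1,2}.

C is on the right of W, so right-multiply by C⁻¹: W = DC⁻¹.
C has determinant -4; C⁻¹ = [[-1/4, 1/4, 1/4], [-9/4, 13/4, 21/4], [-13/4, 17/4, 29/4]].
W = DC⁻¹ = [[25, -13, 8]] · [[-1/4, 1/4, 1/4], [-9/4, 13/4, 21/4], [-13/4, 17/4, 29/4]] = [[-3, -2, -4]].

-2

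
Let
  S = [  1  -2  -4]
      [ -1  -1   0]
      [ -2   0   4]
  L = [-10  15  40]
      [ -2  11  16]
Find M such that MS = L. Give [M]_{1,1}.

S is on the right of M, so right-multiply by S⁻¹: M = LS⁻¹.
det S = -4; the adjugate gives S⁻¹ = [[1, -2, 1], [-1, 1, -1], [1/2, -1, 3/4]].
M = LS⁻¹ = [[-10, 15, 40], [-2, 11, 16]] · [[1, -2, 1], [-1, 1, -1], [1/2, -1, 3/4]] = [[-5, -5, 5], [-5, -1, -1]].

-5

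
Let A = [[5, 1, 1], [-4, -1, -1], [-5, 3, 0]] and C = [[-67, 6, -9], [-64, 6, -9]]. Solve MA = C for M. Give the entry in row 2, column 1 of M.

-3

Since A sits to the right of M, M = CA⁻¹.
det A = 3; the adjugate gives A⁻¹ = [[1, 1, 0], [5/3, 5/3, 1/3], [-17/3, -20/3, -1/3]].
M = CA⁻¹ = [[-67, 6, -9], [-64, 6, -9]] · [[1, 1, 0], [5/3, 5/3, 1/3], [-17/3, -20/3, -1/3]] = [[-6, 3, 5], [-3, 6, 5]].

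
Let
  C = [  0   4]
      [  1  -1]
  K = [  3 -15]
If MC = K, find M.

Right-multiplying both sides by C⁻¹ gives M = KC⁻¹.
det C = -4, so C⁻¹ = [[1/4, 1], [1/4, 0]].
M = KC⁻¹ = [[3, -15]] · [[1/4, 1], [1/4, 0]] = [[-3, 3]].

M = [[-3, 3]]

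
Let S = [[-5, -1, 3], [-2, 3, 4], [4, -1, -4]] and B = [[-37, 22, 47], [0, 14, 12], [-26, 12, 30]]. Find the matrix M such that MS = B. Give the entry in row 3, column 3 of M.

Right-multiplying both sides by S⁻¹ gives M = BS⁻¹.
det S = 2, so S⁻¹ = [[-4, -7/2, -13/2], [4, 4, 7], [-5, -9/2, -17/2]].
M = BS⁻¹ = [[-37, 22, 47], [0, 14, 12], [-26, 12, 30]] · [[-4, -7/2, -13/2], [4, 4, 7], [-5, -9/2, -17/2]] = [[1, 6, -5], [-4, 2, -4], [2, 4, -2]].

-2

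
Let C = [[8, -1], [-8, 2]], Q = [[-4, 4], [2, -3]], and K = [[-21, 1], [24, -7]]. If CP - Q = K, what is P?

CP = K + Q = [[-25, 5], [26, -10]].
C is on the left of P, so left-multiply by C⁻¹: P = C⁻¹(K + Q).
C has determinant 8; C⁻¹ = [[1/4, 1/8], [1, 1]].
P = C⁻¹(K + Q) = [[-3, 0], [1, -5]].

P = [[-3, 0], [1, -5]]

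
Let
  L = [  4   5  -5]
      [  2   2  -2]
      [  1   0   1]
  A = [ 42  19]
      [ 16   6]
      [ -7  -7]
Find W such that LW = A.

W = [[-2, -4], [5, 4], [-5, -3]]

L is on the left of W, so left-multiply by L⁻¹: W = L⁻¹A.
det L = -2, so L⁻¹ = [[-1, 5/2, 0], [2, -9/2, 1], [1, -5/2, 1]].
W = L⁻¹A = [[-1, 5/2, 0], [2, -9/2, 1], [1, -5/2, 1]] · [[42, 19], [16, 6], [-7, -7]] = [[-2, -4], [5, 4], [-5, -3]].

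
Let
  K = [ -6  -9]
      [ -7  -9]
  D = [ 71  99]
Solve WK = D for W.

W = [[-6, -5]]

K is on the right of W, so right-multiply by K⁻¹: W = DK⁻¹.
det K = -9; the adjugate gives K⁻¹ = [[1, -1], [-7/9, 2/3]].
W = DK⁻¹ = [[71, 99]] · [[1, -1], [-7/9, 2/3]] = [[-6, -5]].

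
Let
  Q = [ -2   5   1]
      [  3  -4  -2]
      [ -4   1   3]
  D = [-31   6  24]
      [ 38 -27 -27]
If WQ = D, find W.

Right-multiplying both sides by Q⁻¹ gives W = DQ⁻¹.
det Q = 2, so Q⁻¹ = [[-5, -7, -3], [-1/2, -1, -1/2], [-13/2, -9, -7/2]].
W = DQ⁻¹ = [[-31, 6, 24], [38, -27, -27]] · [[-5, -7, -3], [-1/2, -1, -1/2], [-13/2, -9, -7/2]] = [[-4, -5, 6], [-1, 4, -6]].

W = [[-4, -5, 6], [-1, 4, -6]]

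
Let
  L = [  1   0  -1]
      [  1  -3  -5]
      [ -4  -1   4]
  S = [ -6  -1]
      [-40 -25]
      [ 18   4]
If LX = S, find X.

X = [[-2, 5], [6, 0], [4, 6]]

Left-multiplying both sides by L⁻¹ gives X = L⁻¹S.
L has determinant -4; L⁻¹ = [[17/4, -1/4, 3/4], [-4, 0, -1], [13/4, -1/4, 3/4]].
X = L⁻¹S = [[17/4, -1/4, 3/4], [-4, 0, -1], [13/4, -1/4, 3/4]] · [[-6, -1], [-40, -25], [18, 4]] = [[-2, 5], [6, 0], [4, 6]].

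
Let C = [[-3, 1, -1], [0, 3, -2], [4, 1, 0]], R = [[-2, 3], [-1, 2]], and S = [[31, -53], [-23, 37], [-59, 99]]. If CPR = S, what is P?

Left-multiply by C⁻¹ and right-multiply by R⁻¹: P = C⁻¹SR⁻¹.
C has determinant -2; C⁻¹ = [[-1, 1/2, -1/2], [4, -2, 3], [6, -7/2, 9/2]].
R has determinant -1; R⁻¹ = [[-2, 3], [-1, 2]].
C⁻¹S = [[-13, 22], [-7, 11], [1, -2]].
P = (C⁻¹S)R⁻¹ = [[4, 5], [3, 1], [0, -1]].

P = [[4, 5], [3, 1], [0, -1]]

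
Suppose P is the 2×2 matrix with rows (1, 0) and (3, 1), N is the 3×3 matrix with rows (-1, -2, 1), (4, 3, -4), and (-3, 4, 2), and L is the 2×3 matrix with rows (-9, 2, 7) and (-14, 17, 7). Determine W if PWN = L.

W = [[3, 0, 2], [4, 5, 1]]

W = P⁻¹LN⁻¹ (apply P⁻¹ on the left and N⁻¹ on the right).
det P = 1; the adjugate gives P⁻¹ = [[1, 0], [-3, 1]].
det N = -5; the adjugate gives N⁻¹ = [[-22/5, -8/5, -1], [-4/5, -1/5, 0], [-5, -2, -1]].
P⁻¹L = [[-9, 2, 7], [13, 11, -14]].
W = (P⁻¹L)N⁻¹ = [[3, 0, 2], [4, 5, 1]].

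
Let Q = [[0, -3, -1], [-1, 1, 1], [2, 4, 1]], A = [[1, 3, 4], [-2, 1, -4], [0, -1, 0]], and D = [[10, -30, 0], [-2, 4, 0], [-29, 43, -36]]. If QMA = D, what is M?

M = Q⁻¹DA⁻¹ (apply Q⁻¹ on the left and A⁻¹ on the right).
det Q = -3, so Q⁻¹ = [[1, 1/3, 2/3], [-1, -2/3, -1/3], [2, 2, 1]].
det A = 4, so A⁻¹ = [[-1, -1, -4], [0, 0, -1], [1/2, 1/4, 7/4]].
Q⁻¹D = [[-10, 0, -24], [1, 13, 12], [-13, -9, -36]].
M = (Q⁻¹D)A⁻¹ = [[-2, 4, -2], [5, 2, 4], [-5, 4, -2]].

M = [[-2, 4, -2], [5, 2, 4], [-5, 4, -2]]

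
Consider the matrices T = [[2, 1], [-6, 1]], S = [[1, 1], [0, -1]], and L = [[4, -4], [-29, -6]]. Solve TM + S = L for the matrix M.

M = [[4, 0], [-5, -5]]

TM = L − S = [[3, -5], [-29, -5]].
T is on the left of M, so left-multiply by T⁻¹: M = T⁻¹(L − S).
det T = 8, so T⁻¹ = [[1/8, -1/8], [3/4, 1/4]].
M = T⁻¹(L − S) = [[4, 0], [-5, -5]].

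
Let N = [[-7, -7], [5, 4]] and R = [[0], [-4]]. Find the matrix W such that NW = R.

W = [[-4], [4]]

Since N multiplies W on the left, W = N⁻¹R.
det N = 7; the adjugate gives N⁻¹ = [[4/7, 1], [-5/7, -1]].
W = N⁻¹R = [[4/7, 1], [-5/7, -1]] · [[0], [-4]] = [[-4], [4]].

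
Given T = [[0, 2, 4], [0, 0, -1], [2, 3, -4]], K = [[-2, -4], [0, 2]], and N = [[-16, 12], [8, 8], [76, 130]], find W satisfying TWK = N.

W = [[-5, -2], [-4, 3], [4, 4]]

W = T⁻¹NK⁻¹ (apply T⁻¹ on the left and K⁻¹ on the right).
det T = -4, so T⁻¹ = [[-3/4, -5, 1/2], [1/2, 2, 0], [0, -1, 0]].
det K = -4, so K⁻¹ = [[-1/2, -1], [0, 1/2]].
T⁻¹N = [[10, 16], [8, 22], [-8, -8]].
W = (T⁻¹N)K⁻¹ = [[-5, -2], [-4, 3], [4, 4]].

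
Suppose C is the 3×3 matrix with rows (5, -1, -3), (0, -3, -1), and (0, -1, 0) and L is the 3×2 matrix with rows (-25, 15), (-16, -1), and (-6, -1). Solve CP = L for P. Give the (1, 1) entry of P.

C is on the left of P, so left-multiply by C⁻¹: P = C⁻¹L.
det C = -5; the adjugate gives C⁻¹ = [[1/5, -3/5, 8/5], [0, 0, -1], [0, -1, 3]].
P = C⁻¹L = [[1/5, -3/5, 8/5], [0, 0, -1], [0, -1, 3]] · [[-25, 15], [-16, -1], [-6, -1]] = [[-5, 2], [6, 1], [-2, -2]].

-5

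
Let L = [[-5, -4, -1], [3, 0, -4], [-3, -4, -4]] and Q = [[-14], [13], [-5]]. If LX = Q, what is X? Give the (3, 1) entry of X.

-1

L is on the left of X, so left-multiply by L⁻¹: X = L⁻¹Q.
det L = -4, so L⁻¹ = [[4, 3, -4], [-6, -17/4, 23/4], [3, 2, -3]].
X = L⁻¹Q = [[4, 3, -4], [-6, -17/4, 23/4], [3, 2, -3]] · [[-14], [13], [-5]] = [[3], [0], [-1]].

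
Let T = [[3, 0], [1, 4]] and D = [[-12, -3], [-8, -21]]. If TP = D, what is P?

P = [[-4, -1], [-1, -5]]

T is on the left of P, so left-multiply by T⁻¹: P = T⁻¹D.
det T = 12; the adjugate gives T⁻¹ = [[1/3, 0], [-1/12, 1/4]].
P = T⁻¹D = [[1/3, 0], [-1/12, 1/4]] · [[-12, -3], [-8, -21]] = [[-4, -1], [-1, -5]].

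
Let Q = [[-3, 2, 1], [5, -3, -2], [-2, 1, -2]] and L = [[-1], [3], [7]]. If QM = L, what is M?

M = [[0], [1], [-3]]

Left-multiplying both sides by Q⁻¹ gives M = Q⁻¹L.
det Q = 3; the adjugate gives Q⁻¹ = [[8/3, 5/3, -1/3], [14/3, 8/3, -1/3], [-1/3, -1/3, -1/3]].
M = Q⁻¹L = [[8/3, 5/3, -1/3], [14/3, 8/3, -1/3], [-1/3, -1/3, -1/3]] · [[-1], [3], [7]] = [[0], [1], [-3]].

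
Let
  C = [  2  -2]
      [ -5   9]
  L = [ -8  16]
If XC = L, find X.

X = [[1, 2]]

C is on the right of X, so right-multiply by C⁻¹: X = LC⁻¹.
det C = 8, so C⁻¹ = [[9/8, 1/4], [5/8, 1/4]].
X = LC⁻¹ = [[-8, 16]] · [[9/8, 1/4], [5/8, 1/4]] = [[1, 2]].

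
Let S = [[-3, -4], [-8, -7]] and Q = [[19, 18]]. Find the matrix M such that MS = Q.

M = [[-1, -2]]

S is on the right of M, so right-multiply by S⁻¹: M = QS⁻¹.
S has determinant -11; S⁻¹ = [[7/11, -4/11], [-8/11, 3/11]].
M = QS⁻¹ = [[19, 18]] · [[7/11, -4/11], [-8/11, 3/11]] = [[-1, -2]].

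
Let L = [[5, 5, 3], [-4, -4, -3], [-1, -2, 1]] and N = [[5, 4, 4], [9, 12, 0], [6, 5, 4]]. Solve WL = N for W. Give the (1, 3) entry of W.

Right-multiplying both sides by L⁻¹ gives W = NL⁻¹.
L has determinant -3; L⁻¹ = [[10/3, 11/3, 1], [-7/3, -8/3, -1], [-4/3, -5/3, 0]].
W = NL⁻¹ = [[5, 4, 4], [9, 12, 0], [6, 5, 4]] · [[10/3, 11/3, 1], [-7/3, -8/3, -1], [-4/3, -5/3, 0]] = [[2, 1, 1], [2, 1, -3], [3, 2, 1]].

1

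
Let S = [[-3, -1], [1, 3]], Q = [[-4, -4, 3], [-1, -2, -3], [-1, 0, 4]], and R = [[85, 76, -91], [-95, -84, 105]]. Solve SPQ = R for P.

P = [[4, 1, 3], [5, 1, 4]]

P = S⁻¹RQ⁻¹ (apply S⁻¹ on the left and Q⁻¹ on the right).
S has determinant -8; S⁻¹ = [[-3/8, -1/8], [1/8, 3/8]].
Q has determinant -2; Q⁻¹ = [[4, -8, -9], [-7/2, 13/2, 15/2], [1, -2, -2]].
S⁻¹R = [[-20, -18, 21], [-25, -22, 28]].
P = (S⁻¹R)Q⁻¹ = [[4, 1, 3], [5, 1, 4]].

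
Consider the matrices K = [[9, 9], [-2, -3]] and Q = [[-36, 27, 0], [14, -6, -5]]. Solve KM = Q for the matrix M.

M = [[2, 3, -5], [-6, 0, 5]]

Left-multiplying both sides by K⁻¹ gives M = K⁻¹Q.
det K = -9, so K⁻¹ = [[1/3, 1], [-2/9, -1]].
M = K⁻¹Q = [[1/3, 1], [-2/9, -1]] · [[-36, 27, 0], [14, -6, -5]] = [[2, 3, -5], [-6, 0, 5]].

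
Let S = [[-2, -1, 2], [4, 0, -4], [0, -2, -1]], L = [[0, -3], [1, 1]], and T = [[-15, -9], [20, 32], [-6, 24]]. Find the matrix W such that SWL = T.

Left-multiply by S⁻¹ and right-multiply by L⁻¹: W = S⁻¹TL⁻¹.
S has determinant -4; S⁻¹ = [[2, 5/4, -1], [-1, -1/2, 0], [2, 1, -1]].
L has determinant 3; L⁻¹ = [[1/3, 1], [-1/3, 0]].
S⁻¹T = [[1, -2], [5, -7], [-4, -10]].
W = (S⁻¹T)L⁻¹ = [[1, 1], [4, 5], [2, -4]].

W = [[1, 1], [4, 5], [2, -4]]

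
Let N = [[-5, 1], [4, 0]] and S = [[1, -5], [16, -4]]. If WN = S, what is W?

N is on the right of W, so right-multiply by N⁻¹: W = SN⁻¹.
det N = -4; the adjugate gives N⁻¹ = [[0, 1/4], [1, 5/4]].
W = SN⁻¹ = [[1, -5], [16, -4]] · [[0, 1/4], [1, 5/4]] = [[-5, -6], [-4, -1]].

W = [[-5, -6], [-4, -1]]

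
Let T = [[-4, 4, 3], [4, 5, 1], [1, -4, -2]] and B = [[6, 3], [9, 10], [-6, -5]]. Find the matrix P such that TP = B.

P = [[2, 1], [-1, 1], [6, 1]]

T is on the left of P, so left-multiply by T⁻¹: P = T⁻¹B.
det T = -3; the adjugate gives T⁻¹ = [[2, 4/3, 11/3], [-3, -5/3, -16/3], [7, 4, 12]].
P = T⁻¹B = [[2, 4/3, 11/3], [-3, -5/3, -16/3], [7, 4, 12]] · [[6, 3], [9, 10], [-6, -5]] = [[2, 1], [-1, 1], [6, 1]].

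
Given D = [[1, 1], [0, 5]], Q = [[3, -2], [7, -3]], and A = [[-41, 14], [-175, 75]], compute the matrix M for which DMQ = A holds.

Isolating M: multiply by D⁻¹ from the left and Q⁻¹ from the right, so M = D⁻¹AQ⁻¹.
det D = 5; the adjugate gives D⁻¹ = [[1, -1/5], [0, 1/5]].
Q has determinant 5; Q⁻¹ = [[-3/5, 2/5], [-7/5, 3/5]].
D⁻¹A = [[-6, -1], [-35, 15]].
M = (D⁻¹A)Q⁻¹ = [[5, -3], [0, -5]].

M = [[5, -3], [0, -5]]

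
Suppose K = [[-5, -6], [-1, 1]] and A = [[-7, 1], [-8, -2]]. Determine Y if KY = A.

Y = [[5, 1], [-3, -1]]

Left-multiplying both sides by K⁻¹ gives Y = K⁻¹A.
det K = -11; the adjugate gives K⁻¹ = [[-1/11, -6/11], [-1/11, 5/11]].
Y = K⁻¹A = [[-1/11, -6/11], [-1/11, 5/11]] · [[-7, 1], [-8, -2]] = [[5, 1], [-3, -1]].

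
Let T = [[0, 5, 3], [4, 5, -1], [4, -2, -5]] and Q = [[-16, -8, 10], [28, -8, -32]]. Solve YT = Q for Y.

Y = [[-6, 2, -6], [-3, 3, 4]]

Right-multiplying both sides by T⁻¹ gives Y = QT⁻¹.
det T = -4, so T⁻¹ = [[27/4, -19/4, 5], [-4, 3, -3], [7, -5, 5]].
Y = QT⁻¹ = [[-16, -8, 10], [28, -8, -32]] · [[27/4, -19/4, 5], [-4, 3, -3], [7, -5, 5]] = [[-6, 2, -6], [-3, 3, 4]].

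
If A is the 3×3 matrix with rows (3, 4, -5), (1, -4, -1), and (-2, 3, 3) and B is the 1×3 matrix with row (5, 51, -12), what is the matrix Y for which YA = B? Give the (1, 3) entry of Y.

Since A sits to the right of Y, Y = BA⁻¹.
det A = -6; the adjugate gives A⁻¹ = [[3/2, 9/2, 4], [1/6, 1/6, 1/3], [5/6, 17/6, 8/3]].
Y = BA⁻¹ = [[5, 51, -12]] · [[3/2, 9/2, 4], [1/6, 1/6, 1/3], [5/6, 17/6, 8/3]] = [[6, -3, 5]].

5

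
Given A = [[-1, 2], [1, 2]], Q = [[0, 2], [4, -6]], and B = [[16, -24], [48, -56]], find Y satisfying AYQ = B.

Y = [[4, 4], [2, 4]]

Left-multiply by A⁻¹ and right-multiply by Q⁻¹: Y = A⁻¹BQ⁻¹.
det A = -4, so A⁻¹ = [[-1/2, 1/2], [1/4, 1/4]].
Q has determinant -8; Q⁻¹ = [[3/4, 1/4], [1/2, 0]].
A⁻¹B = [[16, -16], [16, -20]].
Y = (A⁻¹B)Q⁻¹ = [[4, 4], [2, 4]].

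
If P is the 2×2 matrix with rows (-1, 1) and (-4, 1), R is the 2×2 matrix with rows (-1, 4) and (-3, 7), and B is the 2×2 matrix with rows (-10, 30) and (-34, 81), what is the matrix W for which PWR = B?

W = [[1, -3], [5, -1]]

Isolating W: multiply by P⁻¹ from the left and R⁻¹ from the right, so W = P⁻¹BR⁻¹.
det P = 3; the adjugate gives P⁻¹ = [[1/3, -1/3], [4/3, -1/3]].
R has determinant 5; R⁻¹ = [[7/5, -4/5], [3/5, -1/5]].
P⁻¹B = [[8, -17], [-2, 13]].
W = (P⁻¹B)R⁻¹ = [[1, -3], [5, -1]].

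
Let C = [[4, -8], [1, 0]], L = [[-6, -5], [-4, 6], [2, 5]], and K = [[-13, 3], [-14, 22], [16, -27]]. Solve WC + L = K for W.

W = [[-1, -3], [-2, -2], [4, -2]]

WC = K − L = [[-7, 8], [-10, 16], [14, -32]].
C is on the right of W, so right-multiply by C⁻¹: W = (K − L)C⁻¹.
C has determinant 8; C⁻¹ = [[0, 1], [-1/8, 1/2]].
W = (K − L)C⁻¹ = [[-1, -3], [-2, -2], [4, -2]].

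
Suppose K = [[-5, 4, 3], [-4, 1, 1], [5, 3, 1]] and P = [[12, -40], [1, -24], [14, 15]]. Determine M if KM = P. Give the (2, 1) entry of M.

2

K is on the left of M, so left-multiply by K⁻¹: M = K⁻¹P.
det K = -5; the adjugate gives K⁻¹ = [[2/5, -1, -1/5], [-9/5, 4, 7/5], [17/5, -7, -11/5]].
M = K⁻¹P = [[2/5, -1, -1/5], [-9/5, 4, 7/5], [17/5, -7, -11/5]] · [[12, -40], [1, -24], [14, 15]] = [[1, 5], [2, -3], [3, -1]].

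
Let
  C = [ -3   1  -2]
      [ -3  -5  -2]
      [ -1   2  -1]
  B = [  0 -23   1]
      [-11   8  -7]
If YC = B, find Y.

Y = [[-2, 3, -3], [5, -1, -1]]

Right-multiplying both sides by C⁻¹ gives Y = BC⁻¹.
det C = -6; the adjugate gives C⁻¹ = [[-3/2, 1/2, 2], [1/6, -1/6, 0], [11/6, -5/6, -3]].
Y = BC⁻¹ = [[0, -23, 1], [-11, 8, -7]] · [[-3/2, 1/2, 2], [1/6, -1/6, 0], [11/6, -5/6, -3]] = [[-2, 3, -3], [5, -1, -1]].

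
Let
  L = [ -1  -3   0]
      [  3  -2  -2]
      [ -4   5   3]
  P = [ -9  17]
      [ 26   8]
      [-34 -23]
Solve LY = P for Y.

L is on the left of Y, so left-multiply by L⁻¹: Y = L⁻¹P.
det L = -1, so L⁻¹ = [[-4, -9, -6], [1, 3, 2], [-7, -17, -11]].
Y = L⁻¹P = [[-4, -9, -6], [1, 3, 2], [-7, -17, -11]] · [[-9, 17], [26, 8], [-34, -23]] = [[6, -2], [1, -5], [-5, -2]].

Y = [[6, -2], [1, -5], [-5, -2]]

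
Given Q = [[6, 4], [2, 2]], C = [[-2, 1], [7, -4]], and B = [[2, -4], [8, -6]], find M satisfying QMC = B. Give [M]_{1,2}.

Left-multiply by Q⁻¹ and right-multiply by C⁻¹: M = Q⁻¹BC⁻¹.
det Q = 4; the adjugate gives Q⁻¹ = [[1/2, -1], [-1/2, 3/2]].
det C = 1; the adjugate gives C⁻¹ = [[-4, -1], [-7, -2]].
Q⁻¹B = [[-7, 4], [11, -7]].
M = (Q⁻¹B)C⁻¹ = [[0, -1], [5, 3]].

-1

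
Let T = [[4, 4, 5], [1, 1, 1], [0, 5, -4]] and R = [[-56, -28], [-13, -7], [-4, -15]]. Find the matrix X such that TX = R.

X = [[-5, -4], [-4, -3], [-4, 0]]

Left-multiplying both sides by T⁻¹ gives X = T⁻¹R.
det T = 5; the adjugate gives T⁻¹ = [[-9/5, 41/5, -1/5], [4/5, -16/5, 1/5], [1, -4, 0]].
X = T⁻¹R = [[-9/5, 41/5, -1/5], [4/5, -16/5, 1/5], [1, -4, 0]] · [[-56, -28], [-13, -7], [-4, -15]] = [[-5, -4], [-4, -3], [-4, 0]].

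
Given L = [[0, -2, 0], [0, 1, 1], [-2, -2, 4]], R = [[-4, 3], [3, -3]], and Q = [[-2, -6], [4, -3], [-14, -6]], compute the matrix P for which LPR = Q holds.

Isolating P: multiply by L⁻¹ from the left and R⁻¹ from the right, so P = L⁻¹QR⁻¹.
det L = 4, so L⁻¹ = [[3/2, 2, -1/2], [-1/2, 0, 0], [1/2, 1, 0]].
det R = 3; the adjugate gives R⁻¹ = [[-1, -1], [-1, -4/3]].
L⁻¹Q = [[12, -12], [1, 3], [3, -6]].
P = (L⁻¹Q)R⁻¹ = [[0, 4], [-4, -5], [3, 5]].

P = [[0, 4], [-4, -5], [3, 5]]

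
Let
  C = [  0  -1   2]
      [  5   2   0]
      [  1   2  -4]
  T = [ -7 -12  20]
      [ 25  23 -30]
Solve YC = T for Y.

Y = [[6, -1, -2], [-5, 4, 5]]

Since C sits to the right of Y, Y = TC⁻¹.
C has determinant -4; C⁻¹ = [[2, 0, 1], [-5, 1/2, -5/2], [-2, 1/4, -5/4]].
Y = TC⁻¹ = [[-7, -12, 20], [25, 23, -30]] · [[2, 0, 1], [-5, 1/2, -5/2], [-2, 1/4, -5/4]] = [[6, -1, -2], [-5, 4, 5]].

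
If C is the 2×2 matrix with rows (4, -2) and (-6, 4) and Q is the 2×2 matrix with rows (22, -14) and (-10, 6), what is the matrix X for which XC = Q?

Right-multiplying both sides by C⁻¹ gives X = QC⁻¹.
det C = 4; the adjugate gives C⁻¹ = [[1, 1/2], [3/2, 1]].
X = QC⁻¹ = [[22, -14], [-10, 6]] · [[1, 1/2], [3/2, 1]] = [[1, -3], [-1, 1]].

X = [[1, -3], [-1, 1]]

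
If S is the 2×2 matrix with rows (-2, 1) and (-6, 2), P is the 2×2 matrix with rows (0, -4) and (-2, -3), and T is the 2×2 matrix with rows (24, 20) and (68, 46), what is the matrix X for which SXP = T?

X = [[-3, 5], [-2, -2]]

Isolating X: multiply by S⁻¹ from the left and P⁻¹ from the right, so X = S⁻¹TP⁻¹.
det S = 2, so S⁻¹ = [[1, -1/2], [3, -1]].
P has determinant -8; P⁻¹ = [[3/8, -1/2], [-1/4, 0]].
S⁻¹T = [[-10, -3], [4, 14]].
X = (S⁻¹T)P⁻¹ = [[-3, 5], [-2, -2]].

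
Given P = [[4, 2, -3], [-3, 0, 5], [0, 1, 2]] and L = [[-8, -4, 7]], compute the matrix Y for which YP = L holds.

Y = [[-5, -4, 6]]

Right-multiplying both sides by P⁻¹ gives Y = LP⁻¹.
P has determinant 1; P⁻¹ = [[-5, -7, 10], [6, 8, -11], [-3, -4, 6]].
Y = LP⁻¹ = [[-8, -4, 7]] · [[-5, -7, 10], [6, 8, -11], [-3, -4, 6]] = [[-5, -4, 6]].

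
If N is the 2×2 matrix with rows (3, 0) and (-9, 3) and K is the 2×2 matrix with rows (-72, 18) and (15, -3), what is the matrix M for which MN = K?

Since N sits to the right of M, M = KN⁻¹.
N has determinant 9; N⁻¹ = [[1/3, 0], [1, 1/3]].
M = KN⁻¹ = [[-72, 18], [15, -3]] · [[1/3, 0], [1, 1/3]] = [[-6, 6], [2, -1]].

M = [[-6, 6], [2, -1]]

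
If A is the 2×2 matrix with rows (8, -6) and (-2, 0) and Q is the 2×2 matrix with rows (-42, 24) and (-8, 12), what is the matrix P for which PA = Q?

Right-multiplying both sides by A⁻¹ gives P = QA⁻¹.
A has determinant -12; A⁻¹ = [[0, -1/2], [-1/6, -2/3]].
P = QA⁻¹ = [[-42, 24], [-8, 12]] · [[0, -1/2], [-1/6, -2/3]] = [[-4, 5], [-2, -4]].

P = [[-4, 5], [-2, -4]]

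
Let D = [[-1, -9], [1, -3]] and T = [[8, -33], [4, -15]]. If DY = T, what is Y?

Y = [[1, -3], [-1, 4]]

Since D multiplies Y on the left, Y = D⁻¹T.
det D = 12; the adjugate gives D⁻¹ = [[-1/4, 3/4], [-1/12, -1/12]].
Y = D⁻¹T = [[-1/4, 3/4], [-1/12, -1/12]] · [[8, -33], [4, -15]] = [[1, -3], [-1, 4]].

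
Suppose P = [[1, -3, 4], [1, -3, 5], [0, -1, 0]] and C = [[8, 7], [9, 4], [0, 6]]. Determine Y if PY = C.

Y = [[4, 1], [0, -6], [1, -3]]

Since P multiplies Y on the left, Y = P⁻¹C.
det P = 1, so P⁻¹ = [[5, -4, -3], [0, 0, -1], [-1, 1, 0]].
Y = P⁻¹C = [[5, -4, -3], [0, 0, -1], [-1, 1, 0]] · [[8, 7], [9, 4], [0, 6]] = [[4, 1], [0, -6], [1, -3]].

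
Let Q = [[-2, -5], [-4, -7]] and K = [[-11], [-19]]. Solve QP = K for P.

P = [[3], [1]]

Q is on the left of P, so left-multiply by Q⁻¹: P = Q⁻¹K.
Q has determinant -6; Q⁻¹ = [[7/6, -5/6], [-2/3, 1/3]].
P = Q⁻¹K = [[7/6, -5/6], [-2/3, 1/3]] · [[-11], [-19]] = [[3], [1]].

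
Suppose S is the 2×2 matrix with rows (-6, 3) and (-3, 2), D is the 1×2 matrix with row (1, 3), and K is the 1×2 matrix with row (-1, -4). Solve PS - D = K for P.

PS = K + D = [[0, -1]].
Since S sits to the right of P, P = (K + D)S⁻¹.
det S = -3, so S⁻¹ = [[-2/3, 1], [-1, 2]].
P = (K + D)S⁻¹ = [[1, -2]].

P = [[1, -2]]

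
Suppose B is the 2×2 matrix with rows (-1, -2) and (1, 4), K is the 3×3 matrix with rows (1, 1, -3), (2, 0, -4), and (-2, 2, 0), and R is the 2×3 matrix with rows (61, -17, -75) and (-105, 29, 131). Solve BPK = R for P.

P = [[-5, -1, 5], [-4, -4, 5]]

Isolating P: multiply by B⁻¹ from the left and K⁻¹ from the right, so P = B⁻¹RK⁻¹.
det B = -2; the adjugate gives B⁻¹ = [[-2, -1], [1/2, 1/2]].
det K = 4, so K⁻¹ = [[2, -3/2, -1], [2, -3/2, -1/2], [1, -1, -1/2]].
B⁻¹R = [[-17, 5, 19], [-22, 6, 28]].
P = (B⁻¹R)K⁻¹ = [[-5, -1, 5], [-4, -4, 5]].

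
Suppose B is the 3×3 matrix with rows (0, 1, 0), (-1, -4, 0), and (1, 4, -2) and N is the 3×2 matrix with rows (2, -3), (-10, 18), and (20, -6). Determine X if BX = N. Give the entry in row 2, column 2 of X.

-3

B is on the left of X, so left-multiply by B⁻¹: X = B⁻¹N.
B has determinant -2; B⁻¹ = [[-4, -1, 0], [1, 0, 0], [0, -1/2, -1/2]].
X = B⁻¹N = [[-4, -1, 0], [1, 0, 0], [0, -1/2, -1/2]] · [[2, -3], [-10, 18], [20, -6]] = [[2, -6], [2, -3], [-5, -6]].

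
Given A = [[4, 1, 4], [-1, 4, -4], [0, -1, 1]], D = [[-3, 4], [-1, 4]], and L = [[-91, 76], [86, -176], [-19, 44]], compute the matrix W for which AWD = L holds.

W = [[5, -5], [0, -5], [4, 2]]

Left-multiply by A⁻¹ and right-multiply by D⁻¹: W = A⁻¹LD⁻¹.
det A = 5; the adjugate gives A⁻¹ = [[0, -1, -4], [1/5, 4/5, 12/5], [1/5, 4/5, 17/5]].
det D = -8; the adjugate gives D⁻¹ = [[-1/2, 1/2], [-1/8, 3/8]].
A⁻¹L = [[-10, 0], [5, -20], [-14, 24]].
W = (A⁻¹L)D⁻¹ = [[5, -5], [0, -5], [4, 2]].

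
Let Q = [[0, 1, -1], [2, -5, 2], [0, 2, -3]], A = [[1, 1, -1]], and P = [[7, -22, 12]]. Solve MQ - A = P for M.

M = [[3, 4, -2]]

MQ = P + A = [[8, -21, 11]].
Since Q sits to the right of M, M = (P + A)Q⁻¹.
Q has determinant 2; Q⁻¹ = [[11/2, 1/2, -3/2], [3, 0, -1], [2, 0, -1]].
M = (P + A)Q⁻¹ = [[3, 4, -2]].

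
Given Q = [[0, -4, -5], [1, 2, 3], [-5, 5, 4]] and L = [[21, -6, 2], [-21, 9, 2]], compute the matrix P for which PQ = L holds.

P = [[-3, 1, -4], [6, 4, 5]]

Since Q sits to the right of P, P = LQ⁻¹.
Q has determinant 1; Q⁻¹ = [[-7, -9, -2], [-19, -25, -5], [15, 20, 4]].
P = LQ⁻¹ = [[21, -6, 2], [-21, 9, 2]] · [[-7, -9, -2], [-19, -25, -5], [15, 20, 4]] = [[-3, 1, -4], [6, 4, 5]].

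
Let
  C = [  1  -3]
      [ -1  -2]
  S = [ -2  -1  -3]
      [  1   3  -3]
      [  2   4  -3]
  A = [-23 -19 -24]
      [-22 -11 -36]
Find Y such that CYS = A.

Y = C⁻¹AS⁻¹ (apply C⁻¹ on the left and S⁻¹ on the right).
det C = -5, so C⁻¹ = [[2/5, -3/5], [-1/5, -1/5]].
det S = 3, so S⁻¹ = [[1, -5, 4], [-1, 4, -3], [-2/3, 2, -5/3]].
C⁻¹A = [[4, -1, 12], [9, 6, 12]].
Y = (C⁻¹A)S⁻¹ = [[-3, 0, -1], [-5, 3, -2]].

Y = [[-3, 0, -1], [-5, 3, -2]]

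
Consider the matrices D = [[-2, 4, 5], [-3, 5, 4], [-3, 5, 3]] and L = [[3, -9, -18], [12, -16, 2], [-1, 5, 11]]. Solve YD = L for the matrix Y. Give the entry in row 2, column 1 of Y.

6

D is on the right of Y, so right-multiply by D⁻¹: Y = LD⁻¹.
det D = -2; the adjugate gives D⁻¹ = [[5/2, -13/2, 9/2], [3/2, -9/2, 7/2], [0, 1, -1]].
Y = LD⁻¹ = [[3, -9, -18], [12, -16, 2], [-1, 5, 11]] · [[5/2, -13/2, 9/2], [3/2, -9/2, 7/2], [0, 1, -1]] = [[-6, 3, 0], [6, -4, -4], [5, -5, 2]].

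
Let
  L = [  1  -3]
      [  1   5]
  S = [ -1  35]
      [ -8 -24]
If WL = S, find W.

W = [[-5, 4], [-2, -6]]

Since L sits to the right of W, W = SL⁻¹.
det L = 8; the adjugate gives L⁻¹ = [[5/8, 3/8], [-1/8, 1/8]].
W = SL⁻¹ = [[-1, 35], [-8, -24]] · [[5/8, 3/8], [-1/8, 1/8]] = [[-5, 4], [-2, -6]].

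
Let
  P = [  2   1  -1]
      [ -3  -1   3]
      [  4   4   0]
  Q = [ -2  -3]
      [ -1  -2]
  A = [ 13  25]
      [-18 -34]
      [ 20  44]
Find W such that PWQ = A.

W = [[-3, -5], [4, -2], [-1, -1]]

W = P⁻¹AQ⁻¹ (apply P⁻¹ on the left and Q⁻¹ on the right).
P has determinant -4; P⁻¹ = [[3, 1, -1/2], [-3, -1, 3/4], [2, 1, -1/4]].
Q has determinant 1; Q⁻¹ = [[-2, 3], [1, -2]].
P⁻¹A = [[11, 19], [-6, -8], [3, 5]].
W = (P⁻¹A)Q⁻¹ = [[-3, -5], [4, -2], [-1, -1]].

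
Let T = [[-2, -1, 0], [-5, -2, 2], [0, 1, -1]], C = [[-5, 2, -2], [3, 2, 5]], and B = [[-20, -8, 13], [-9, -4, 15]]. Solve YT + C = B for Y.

YT = B − C = [[-15, -10, 15], [-12, -6, 10]].
T is on the right of Y, so right-multiply by T⁻¹: Y = (B − C)T⁻¹.
det T = 5, so T⁻¹ = [[0, -1/5, -2/5], [-1, 2/5, 4/5], [-1, 2/5, -1/5]].
Y = (B − C)T⁻¹ = [[-5, 5, -5], [-4, 4, -2]].

Y = [[-5, 5, -5], [-4, 4, -2]]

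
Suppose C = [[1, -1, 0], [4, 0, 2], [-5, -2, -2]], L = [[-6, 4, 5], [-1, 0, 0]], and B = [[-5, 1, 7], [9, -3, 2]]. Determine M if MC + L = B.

MC = B − L = [[1, -3, 2], [10, -3, 2]].
C is on the right of M, so right-multiply by C⁻¹: M = (B − L)C⁻¹.
C has determinant 6; C⁻¹ = [[2/3, -1/3, -1/3], [-1/3, -1/3, -1/3], [-4/3, 7/6, 2/3]].
M = (B − L)C⁻¹ = [[-1, 3, 2], [5, 0, -1]].

M = [[-1, 3, 2], [5, 0, -1]]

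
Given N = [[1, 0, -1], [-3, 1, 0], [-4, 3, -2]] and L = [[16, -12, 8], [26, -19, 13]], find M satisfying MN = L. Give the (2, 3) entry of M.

-6

N is on the right of M, so right-multiply by N⁻¹: M = LN⁻¹.
N has determinant 3; N⁻¹ = [[-2/3, -1, 1/3], [-2, -2, 1], [-5/3, -1, 1/3]].
M = LN⁻¹ = [[16, -12, 8], [26, -19, 13]] · [[-2/3, -1, 1/3], [-2, -2, 1], [-5/3, -1, 1/3]] = [[0, 0, -4], [-1, -1, -6]].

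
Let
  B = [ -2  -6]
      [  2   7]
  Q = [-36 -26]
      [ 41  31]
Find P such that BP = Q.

B is on the left of P, so left-multiply by B⁻¹: P = B⁻¹Q.
B has determinant -2; B⁻¹ = [[-7/2, -3], [1, 1]].
P = B⁻¹Q = [[-7/2, -3], [1, 1]] · [[-36, -26], [41, 31]] = [[3, -2], [5, 5]].

P = [[3, -2], [5, 5]]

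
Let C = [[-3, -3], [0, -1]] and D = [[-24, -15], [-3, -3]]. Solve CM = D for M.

Since C multiplies M on the left, M = C⁻¹D.
C has determinant 3; C⁻¹ = [[-1/3, 1], [0, -1]].
M = C⁻¹D = [[-1/3, 1], [0, -1]] · [[-24, -15], [-3, -3]] = [[5, 2], [3, 3]].

M = [[5, 2], [3, 3]]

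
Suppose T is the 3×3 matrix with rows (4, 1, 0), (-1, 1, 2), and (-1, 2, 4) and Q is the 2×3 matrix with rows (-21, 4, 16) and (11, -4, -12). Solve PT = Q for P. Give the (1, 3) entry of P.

Right-multiplying both sides by T⁻¹ gives P = QT⁻¹.
det T = 2, so T⁻¹ = [[0, -2, 1], [1, 8, -4], [-1/2, -9/2, 5/2]].
P = QT⁻¹ = [[-21, 4, 16], [11, -4, -12]] · [[0, -2, 1], [1, 8, -4], [-1/2, -9/2, 5/2]] = [[-4, 2, 3], [2, 0, -3]].

3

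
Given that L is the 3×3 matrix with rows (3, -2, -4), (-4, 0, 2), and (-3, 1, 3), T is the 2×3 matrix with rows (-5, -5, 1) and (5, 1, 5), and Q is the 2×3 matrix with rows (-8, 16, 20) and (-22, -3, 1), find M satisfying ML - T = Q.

M = [[-4, -2, 3], [1, 5, 0]]

ML = Q + T = [[-13, 11, 21], [-17, -2, 6]].
L is on the right of M, so right-multiply by L⁻¹: M = (Q + T)L⁻¹.
det L = -2, so L⁻¹ = [[1, -1, 2], [-3, 3/2, -5], [2, -3/2, 4]].
M = (Q + T)L⁻¹ = [[-4, -2, 3], [1, 5, 0]].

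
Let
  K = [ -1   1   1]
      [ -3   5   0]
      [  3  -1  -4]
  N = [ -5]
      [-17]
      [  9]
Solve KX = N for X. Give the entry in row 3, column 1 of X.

Left-multiplying both sides by K⁻¹ gives X = K⁻¹N.
det K = -4, so K⁻¹ = [[5, -3/4, 5/4], [3, -1/4, 3/4], [3, -1/2, 1/2]].
X = K⁻¹N = [[5, -3/4, 5/4], [3, -1/4, 3/4], [3, -1/2, 1/2]] · [[-5], [-17], [9]] = [[-1], [-4], [-2]].

-2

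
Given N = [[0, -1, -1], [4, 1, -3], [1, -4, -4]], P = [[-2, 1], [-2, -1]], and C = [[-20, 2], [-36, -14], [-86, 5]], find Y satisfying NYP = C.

Left-multiply by N⁻¹ and right-multiply by P⁻¹: Y = N⁻¹CP⁻¹.
det N = 4, so N⁻¹ = [[-4, 0, 1], [13/4, 1/4, -1], [-17/4, -1/4, 1]].
det P = 4, so P⁻¹ = [[-1/4, -1/4], [1/2, -1/2]].
N⁻¹C = [[-6, -3], [12, -2], [8, 0]].
Y = (N⁻¹C)P⁻¹ = [[0, 3], [-4, -2], [-2, -2]].

Y = [[0, 3], [-4, -2], [-2, -2]]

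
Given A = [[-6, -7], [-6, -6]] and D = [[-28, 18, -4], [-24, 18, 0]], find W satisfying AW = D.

W = [[0, -3, -4], [4, 0, 4]]

Left-multiplying both sides by A⁻¹ gives W = A⁻¹D.
det A = -6; the adjugate gives A⁻¹ = [[1, -7/6], [-1, 1]].
W = A⁻¹D = [[1, -7/6], [-1, 1]] · [[-28, 18, -4], [-24, 18, 0]] = [[0, -3, -4], [4, 0, 4]].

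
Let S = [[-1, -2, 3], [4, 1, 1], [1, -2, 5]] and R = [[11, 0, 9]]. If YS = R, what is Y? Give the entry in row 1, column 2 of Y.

2

Since S sits to the right of Y, Y = RS⁻¹.
S has determinant 4; S⁻¹ = [[7/4, 1, -5/4], [-19/4, -2, 13/4], [-9/4, -1, 7/4]].
Y = RS⁻¹ = [[11, 0, 9]] · [[7/4, 1, -5/4], [-19/4, -2, 13/4], [-9/4, -1, 7/4]] = [[-1, 2, 2]].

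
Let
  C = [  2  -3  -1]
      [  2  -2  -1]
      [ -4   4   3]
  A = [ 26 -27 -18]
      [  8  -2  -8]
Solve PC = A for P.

Since C sits to the right of P, P = AC⁻¹.
det C = 2, so C⁻¹ = [[-1, 5/2, 1/2], [-1, 1, 0], [0, 2, 1]].
P = AC⁻¹ = [[26, -27, -18], [8, -2, -8]] · [[-1, 5/2, 1/2], [-1, 1, 0], [0, 2, 1]] = [[1, 2, -5], [-6, 2, -4]].

P = [[1, 2, -5], [-6, 2, -4]]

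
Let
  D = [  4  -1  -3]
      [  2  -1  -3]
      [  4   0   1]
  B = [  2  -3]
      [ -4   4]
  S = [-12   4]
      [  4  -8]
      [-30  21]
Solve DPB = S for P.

P = D⁻¹SB⁻¹ (apply D⁻¹ on the left and B⁻¹ on the right).
det D = -2; the adjugate gives D⁻¹ = [[1/2, -1/2, 0], [7, -8, -3], [-2, 2, 1]].
det B = -4, so B⁻¹ = [[-1, -3/4], [-1, -1/2]].
D⁻¹S = [[-8, 6], [-26, 29], [2, -3]].
P = (D⁻¹S)B⁻¹ = [[2, 3], [-3, 5], [1, 0]].

P = [[2, 3], [-3, 5], [1, 0]]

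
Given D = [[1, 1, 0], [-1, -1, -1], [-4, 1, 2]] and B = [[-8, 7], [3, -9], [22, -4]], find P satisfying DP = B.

Since D multiplies P on the left, P = D⁻¹B.
det D = 5; the adjugate gives D⁻¹ = [[-1/5, -2/5, -1/5], [6/5, 2/5, 1/5], [-1, -1, 0]].
P = D⁻¹B = [[-1/5, -2/5, -1/5], [6/5, 2/5, 1/5], [-1, -1, 0]] · [[-8, 7], [3, -9], [22, -4]] = [[-4, 3], [-4, 4], [5, 2]].

P = [[-4, 3], [-4, 4], [5, 2]]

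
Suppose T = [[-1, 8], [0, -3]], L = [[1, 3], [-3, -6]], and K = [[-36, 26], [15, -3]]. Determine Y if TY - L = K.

Y = [[3, -5], [-4, 3]]

TY = K + L = [[-35, 29], [12, -9]].
T is on the left of Y, so left-multiply by T⁻¹: Y = T⁻¹(K + L).
det T = 3; the adjugate gives T⁻¹ = [[-1, -8/3], [0, -1/3]].
Y = T⁻¹(K + L) = [[3, -5], [-4, 3]].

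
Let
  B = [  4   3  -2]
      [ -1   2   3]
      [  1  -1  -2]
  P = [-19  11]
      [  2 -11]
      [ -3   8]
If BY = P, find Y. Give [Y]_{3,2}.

0

Left-multiplying both sides by B⁻¹ gives Y = B⁻¹P.
B has determinant 1; B⁻¹ = [[-1, 8, 13], [1, -6, -10], [-1, 7, 11]].
Y = B⁻¹P = [[-1, 8, 13], [1, -6, -10], [-1, 7, 11]] · [[-19, 11], [2, -11], [-3, 8]] = [[-4, 5], [-1, -3], [0, 0]].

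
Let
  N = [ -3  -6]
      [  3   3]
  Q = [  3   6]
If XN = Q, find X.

X = [[-1, 0]]

N is on the right of X, so right-multiply by N⁻¹: X = QN⁻¹.
N has determinant 9; N⁻¹ = [[1/3, 2/3], [-1/3, -1/3]].
X = QN⁻¹ = [[3, 6]] · [[1/3, 2/3], [-1/3, -1/3]] = [[-1, 0]].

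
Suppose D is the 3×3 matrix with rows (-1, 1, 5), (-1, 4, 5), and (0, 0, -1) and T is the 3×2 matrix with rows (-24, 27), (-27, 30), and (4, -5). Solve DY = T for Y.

Y = [[3, -1], [-1, 1], [-4, 5]]

D is on the left of Y, so left-multiply by D⁻¹: Y = D⁻¹T.
D has determinant 3; D⁻¹ = [[-4/3, 1/3, -5], [-1/3, 1/3, 0], [0, 0, -1]].
Y = D⁻¹T = [[-4/3, 1/3, -5], [-1/3, 1/3, 0], [0, 0, -1]] · [[-24, 27], [-27, 30], [4, -5]] = [[3, -1], [-1, 1], [-4, 5]].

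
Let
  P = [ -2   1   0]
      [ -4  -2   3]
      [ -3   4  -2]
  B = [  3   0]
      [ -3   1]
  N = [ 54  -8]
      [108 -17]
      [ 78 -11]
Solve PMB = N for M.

M = [[-3, 3], [4, -2], [5, -3]]

Isolating M: multiply by P⁻¹ from the left and B⁻¹ from the right, so M = P⁻¹NB⁻¹.
det P = -1, so P⁻¹ = [[8, -2, -3], [17, -4, -6], [22, -5, -8]].
det B = 3; the adjugate gives B⁻¹ = [[1/3, 0], [1, 1]].
P⁻¹N = [[-18, 3], [18, -2], [24, -3]].
M = (P⁻¹N)B⁻¹ = [[-3, 3], [4, -2], [5, -3]].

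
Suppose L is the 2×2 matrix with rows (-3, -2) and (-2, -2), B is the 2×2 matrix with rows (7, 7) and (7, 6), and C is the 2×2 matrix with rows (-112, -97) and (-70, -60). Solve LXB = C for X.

X = [[1, 5], [-1, 0]]

Left-multiply by L⁻¹ and right-multiply by B⁻¹: X = L⁻¹CB⁻¹.
det L = 2, so L⁻¹ = [[-1, 1], [1, -3/2]].
det B = -7; the adjugate gives B⁻¹ = [[-6/7, 1], [1, -1]].
L⁻¹C = [[42, 37], [-7, -7]].
X = (L⁻¹C)B⁻¹ = [[1, 5], [-1, 0]].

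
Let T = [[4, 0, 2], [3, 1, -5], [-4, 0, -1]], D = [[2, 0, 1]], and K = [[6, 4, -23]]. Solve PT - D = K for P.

P = [[-1, 4, 0]]

PT = K + D = [[8, 4, -22]].
Right-multiplying both sides by T⁻¹ gives P = (K + D)T⁻¹.
T has determinant 4; T⁻¹ = [[-1/4, 0, -1/2], [23/4, 1, 13/2], [1, 0, 1]].
P = (K + D)T⁻¹ = [[-1, 4, 0]].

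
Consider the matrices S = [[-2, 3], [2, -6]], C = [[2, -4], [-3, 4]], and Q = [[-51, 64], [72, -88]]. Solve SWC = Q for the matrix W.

W = S⁻¹QC⁻¹ (apply S⁻¹ on the left and C⁻¹ on the right).
det S = 6; the adjugate gives S⁻¹ = [[-1, -1/2], [-1/3, -1/3]].
det C = -4, so C⁻¹ = [[-1, -1], [-3/4, -1/2]].
S⁻¹Q = [[15, -20], [-7, 8]].
W = (S⁻¹Q)C⁻¹ = [[0, -5], [1, 3]].

W = [[0, -5], [1, 3]]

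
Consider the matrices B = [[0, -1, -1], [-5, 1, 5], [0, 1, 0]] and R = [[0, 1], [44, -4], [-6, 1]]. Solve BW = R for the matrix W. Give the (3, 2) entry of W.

-2

Left-multiplying both sides by B⁻¹ gives W = B⁻¹R.
det B = 5; the adjugate gives B⁻¹ = [[-1, -1/5, -4/5], [0, 0, 1], [-1, 0, -1]].
W = B⁻¹R = [[-1, -1/5, -4/5], [0, 0, 1], [-1, 0, -1]] · [[0, 1], [44, -4], [-6, 1]] = [[-4, -1], [-6, 1], [6, -2]].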